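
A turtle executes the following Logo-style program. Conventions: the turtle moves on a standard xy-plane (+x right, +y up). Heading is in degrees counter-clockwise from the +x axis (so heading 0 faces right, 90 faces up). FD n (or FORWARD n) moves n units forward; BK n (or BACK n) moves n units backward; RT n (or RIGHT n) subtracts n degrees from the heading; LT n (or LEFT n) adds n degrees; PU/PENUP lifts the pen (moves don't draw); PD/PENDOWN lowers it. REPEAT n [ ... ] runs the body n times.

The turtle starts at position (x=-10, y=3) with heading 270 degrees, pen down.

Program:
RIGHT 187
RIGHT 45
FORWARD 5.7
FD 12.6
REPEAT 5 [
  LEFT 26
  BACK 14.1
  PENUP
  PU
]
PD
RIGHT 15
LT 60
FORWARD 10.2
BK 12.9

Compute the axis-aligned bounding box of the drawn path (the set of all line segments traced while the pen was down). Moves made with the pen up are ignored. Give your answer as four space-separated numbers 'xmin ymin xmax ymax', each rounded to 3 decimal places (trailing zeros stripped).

Answer: -10 -42.347 31.588 14.267

Derivation:
Executing turtle program step by step:
Start: pos=(-10,3), heading=270, pen down
RT 187: heading 270 -> 83
RT 45: heading 83 -> 38
FD 5.7: (-10,3) -> (-5.508,6.509) [heading=38, draw]
FD 12.6: (-5.508,6.509) -> (4.421,14.267) [heading=38, draw]
REPEAT 5 [
  -- iteration 1/5 --
  LT 26: heading 38 -> 64
  BK 14.1: (4.421,14.267) -> (-1.76,1.594) [heading=64, draw]
  PU: pen up
  PU: pen up
  -- iteration 2/5 --
  LT 26: heading 64 -> 90
  BK 14.1: (-1.76,1.594) -> (-1.76,-12.506) [heading=90, move]
  PU: pen up
  PU: pen up
  -- iteration 3/5 --
  LT 26: heading 90 -> 116
  BK 14.1: (-1.76,-12.506) -> (4.421,-25.179) [heading=116, move]
  PU: pen up
  PU: pen up
  -- iteration 4/5 --
  LT 26: heading 116 -> 142
  BK 14.1: (4.421,-25.179) -> (15.532,-33.86) [heading=142, move]
  PU: pen up
  PU: pen up
  -- iteration 5/5 --
  LT 26: heading 142 -> 168
  BK 14.1: (15.532,-33.86) -> (29.323,-36.792) [heading=168, move]
  PU: pen up
  PU: pen up
]
PD: pen down
RT 15: heading 168 -> 153
LT 60: heading 153 -> 213
FD 10.2: (29.323,-36.792) -> (20.769,-42.347) [heading=213, draw]
BK 12.9: (20.769,-42.347) -> (31.588,-35.321) [heading=213, draw]
Final: pos=(31.588,-35.321), heading=213, 5 segment(s) drawn

Segment endpoints: x in {-10, -5.508, -1.76, 4.421, 20.769, 29.323, 31.588}, y in {-42.347, -36.792, -35.321, 1.594, 3, 6.509, 14.267}
xmin=-10, ymin=-42.347, xmax=31.588, ymax=14.267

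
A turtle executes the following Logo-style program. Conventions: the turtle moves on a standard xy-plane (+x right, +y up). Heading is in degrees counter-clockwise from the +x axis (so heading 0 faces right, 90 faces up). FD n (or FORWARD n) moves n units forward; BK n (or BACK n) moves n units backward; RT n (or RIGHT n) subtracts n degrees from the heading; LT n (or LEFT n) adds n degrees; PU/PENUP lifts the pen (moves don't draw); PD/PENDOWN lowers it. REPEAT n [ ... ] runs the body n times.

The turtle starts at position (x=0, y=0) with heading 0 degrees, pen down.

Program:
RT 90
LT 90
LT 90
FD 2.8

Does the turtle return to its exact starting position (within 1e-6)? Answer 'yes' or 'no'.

Executing turtle program step by step:
Start: pos=(0,0), heading=0, pen down
RT 90: heading 0 -> 270
LT 90: heading 270 -> 0
LT 90: heading 0 -> 90
FD 2.8: (0,0) -> (0,2.8) [heading=90, draw]
Final: pos=(0,2.8), heading=90, 1 segment(s) drawn

Start position: (0, 0)
Final position: (0, 2.8)
Distance = 2.8; >= 1e-6 -> NOT closed

Answer: no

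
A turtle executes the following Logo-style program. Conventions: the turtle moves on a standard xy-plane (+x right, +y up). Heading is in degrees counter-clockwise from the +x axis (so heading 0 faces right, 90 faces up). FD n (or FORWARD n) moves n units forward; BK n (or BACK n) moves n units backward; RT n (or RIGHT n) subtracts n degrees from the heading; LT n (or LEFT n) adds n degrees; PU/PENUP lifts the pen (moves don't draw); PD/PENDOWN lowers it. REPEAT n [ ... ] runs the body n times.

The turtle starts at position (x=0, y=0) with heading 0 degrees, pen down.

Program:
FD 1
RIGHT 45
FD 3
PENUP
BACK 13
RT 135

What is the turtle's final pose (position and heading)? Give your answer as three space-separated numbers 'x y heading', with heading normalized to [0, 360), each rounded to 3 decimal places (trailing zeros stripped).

Answer: -6.071 7.071 180

Derivation:
Executing turtle program step by step:
Start: pos=(0,0), heading=0, pen down
FD 1: (0,0) -> (1,0) [heading=0, draw]
RT 45: heading 0 -> 315
FD 3: (1,0) -> (3.121,-2.121) [heading=315, draw]
PU: pen up
BK 13: (3.121,-2.121) -> (-6.071,7.071) [heading=315, move]
RT 135: heading 315 -> 180
Final: pos=(-6.071,7.071), heading=180, 2 segment(s) drawn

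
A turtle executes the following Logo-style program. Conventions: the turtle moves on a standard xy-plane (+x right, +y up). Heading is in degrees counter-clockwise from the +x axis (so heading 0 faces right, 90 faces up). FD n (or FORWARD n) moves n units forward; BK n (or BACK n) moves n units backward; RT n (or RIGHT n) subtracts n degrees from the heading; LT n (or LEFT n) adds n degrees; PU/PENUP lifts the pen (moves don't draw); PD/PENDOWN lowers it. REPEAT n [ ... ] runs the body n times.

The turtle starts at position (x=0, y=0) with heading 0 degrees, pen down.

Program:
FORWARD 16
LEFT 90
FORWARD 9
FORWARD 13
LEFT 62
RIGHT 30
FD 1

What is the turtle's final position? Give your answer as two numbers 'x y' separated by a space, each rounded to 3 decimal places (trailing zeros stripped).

Executing turtle program step by step:
Start: pos=(0,0), heading=0, pen down
FD 16: (0,0) -> (16,0) [heading=0, draw]
LT 90: heading 0 -> 90
FD 9: (16,0) -> (16,9) [heading=90, draw]
FD 13: (16,9) -> (16,22) [heading=90, draw]
LT 62: heading 90 -> 152
RT 30: heading 152 -> 122
FD 1: (16,22) -> (15.47,22.848) [heading=122, draw]
Final: pos=(15.47,22.848), heading=122, 4 segment(s) drawn

Answer: 15.47 22.848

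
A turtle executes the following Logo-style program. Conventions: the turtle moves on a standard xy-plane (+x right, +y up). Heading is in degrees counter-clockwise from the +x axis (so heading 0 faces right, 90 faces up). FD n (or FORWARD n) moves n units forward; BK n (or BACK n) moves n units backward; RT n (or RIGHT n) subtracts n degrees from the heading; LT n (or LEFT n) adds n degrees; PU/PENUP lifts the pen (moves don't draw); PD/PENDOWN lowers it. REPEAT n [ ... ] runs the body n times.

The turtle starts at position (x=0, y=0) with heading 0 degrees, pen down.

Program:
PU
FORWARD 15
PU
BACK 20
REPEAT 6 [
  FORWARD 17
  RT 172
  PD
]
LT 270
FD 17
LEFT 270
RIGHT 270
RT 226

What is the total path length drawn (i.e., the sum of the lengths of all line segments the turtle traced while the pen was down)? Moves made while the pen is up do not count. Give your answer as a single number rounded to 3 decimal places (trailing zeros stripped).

Executing turtle program step by step:
Start: pos=(0,0), heading=0, pen down
PU: pen up
FD 15: (0,0) -> (15,0) [heading=0, move]
PU: pen up
BK 20: (15,0) -> (-5,0) [heading=0, move]
REPEAT 6 [
  -- iteration 1/6 --
  FD 17: (-5,0) -> (12,0) [heading=0, move]
  RT 172: heading 0 -> 188
  PD: pen down
  -- iteration 2/6 --
  FD 17: (12,0) -> (-4.835,-2.366) [heading=188, draw]
  RT 172: heading 188 -> 16
  PD: pen down
  -- iteration 3/6 --
  FD 17: (-4.835,-2.366) -> (11.507,2.32) [heading=16, draw]
  RT 172: heading 16 -> 204
  PD: pen down
  -- iteration 4/6 --
  FD 17: (11.507,2.32) -> (-4.023,-4.595) [heading=204, draw]
  RT 172: heading 204 -> 32
  PD: pen down
  -- iteration 5/6 --
  FD 17: (-4.023,-4.595) -> (10.393,4.414) [heading=32, draw]
  RT 172: heading 32 -> 220
  PD: pen down
  -- iteration 6/6 --
  FD 17: (10.393,4.414) -> (-2.629,-6.513) [heading=220, draw]
  RT 172: heading 220 -> 48
  PD: pen down
]
LT 270: heading 48 -> 318
FD 17: (-2.629,-6.513) -> (10.004,-17.889) [heading=318, draw]
LT 270: heading 318 -> 228
RT 270: heading 228 -> 318
RT 226: heading 318 -> 92
Final: pos=(10.004,-17.889), heading=92, 6 segment(s) drawn

Segment lengths:
  seg 1: (12,0) -> (-4.835,-2.366), length = 17
  seg 2: (-4.835,-2.366) -> (11.507,2.32), length = 17
  seg 3: (11.507,2.32) -> (-4.023,-4.595), length = 17
  seg 4: (-4.023,-4.595) -> (10.393,4.414), length = 17
  seg 5: (10.393,4.414) -> (-2.629,-6.513), length = 17
  seg 6: (-2.629,-6.513) -> (10.004,-17.889), length = 17
Total = 102

Answer: 102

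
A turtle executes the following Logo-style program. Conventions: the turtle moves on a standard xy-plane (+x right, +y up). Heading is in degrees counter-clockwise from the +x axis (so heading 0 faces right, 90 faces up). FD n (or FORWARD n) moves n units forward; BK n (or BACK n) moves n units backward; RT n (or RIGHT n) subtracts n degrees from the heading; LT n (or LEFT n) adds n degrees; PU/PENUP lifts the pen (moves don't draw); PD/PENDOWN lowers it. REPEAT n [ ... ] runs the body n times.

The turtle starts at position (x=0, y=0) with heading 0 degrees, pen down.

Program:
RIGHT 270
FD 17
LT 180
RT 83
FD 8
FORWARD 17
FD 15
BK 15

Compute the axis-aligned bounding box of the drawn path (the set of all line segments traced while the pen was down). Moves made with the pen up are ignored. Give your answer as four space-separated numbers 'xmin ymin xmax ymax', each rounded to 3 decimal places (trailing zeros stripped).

Executing turtle program step by step:
Start: pos=(0,0), heading=0, pen down
RT 270: heading 0 -> 90
FD 17: (0,0) -> (0,17) [heading=90, draw]
LT 180: heading 90 -> 270
RT 83: heading 270 -> 187
FD 8: (0,17) -> (-7.94,16.025) [heading=187, draw]
FD 17: (-7.94,16.025) -> (-24.814,13.953) [heading=187, draw]
FD 15: (-24.814,13.953) -> (-39.702,12.125) [heading=187, draw]
BK 15: (-39.702,12.125) -> (-24.814,13.953) [heading=187, draw]
Final: pos=(-24.814,13.953), heading=187, 5 segment(s) drawn

Segment endpoints: x in {-39.702, -24.814, -24.814, -7.94, 0, 0}, y in {0, 12.125, 13.953, 16.025, 17}
xmin=-39.702, ymin=0, xmax=0, ymax=17

Answer: -39.702 0 0 17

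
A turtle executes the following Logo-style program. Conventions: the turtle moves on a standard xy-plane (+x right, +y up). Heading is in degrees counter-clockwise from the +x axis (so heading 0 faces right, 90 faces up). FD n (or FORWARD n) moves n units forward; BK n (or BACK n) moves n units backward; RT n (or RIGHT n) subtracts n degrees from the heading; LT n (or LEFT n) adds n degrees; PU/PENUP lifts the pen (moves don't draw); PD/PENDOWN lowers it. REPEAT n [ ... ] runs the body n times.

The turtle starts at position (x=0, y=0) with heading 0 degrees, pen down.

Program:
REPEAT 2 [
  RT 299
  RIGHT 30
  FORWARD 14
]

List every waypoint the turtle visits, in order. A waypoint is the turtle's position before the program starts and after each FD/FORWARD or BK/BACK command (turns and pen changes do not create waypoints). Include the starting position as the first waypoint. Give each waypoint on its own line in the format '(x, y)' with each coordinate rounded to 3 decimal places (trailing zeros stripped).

Answer: (0, 0)
(12, 7.211)
(18.573, 19.572)

Derivation:
Executing turtle program step by step:
Start: pos=(0,0), heading=0, pen down
REPEAT 2 [
  -- iteration 1/2 --
  RT 299: heading 0 -> 61
  RT 30: heading 61 -> 31
  FD 14: (0,0) -> (12,7.211) [heading=31, draw]
  -- iteration 2/2 --
  RT 299: heading 31 -> 92
  RT 30: heading 92 -> 62
  FD 14: (12,7.211) -> (18.573,19.572) [heading=62, draw]
]
Final: pos=(18.573,19.572), heading=62, 2 segment(s) drawn
Waypoints (3 total):
(0, 0)
(12, 7.211)
(18.573, 19.572)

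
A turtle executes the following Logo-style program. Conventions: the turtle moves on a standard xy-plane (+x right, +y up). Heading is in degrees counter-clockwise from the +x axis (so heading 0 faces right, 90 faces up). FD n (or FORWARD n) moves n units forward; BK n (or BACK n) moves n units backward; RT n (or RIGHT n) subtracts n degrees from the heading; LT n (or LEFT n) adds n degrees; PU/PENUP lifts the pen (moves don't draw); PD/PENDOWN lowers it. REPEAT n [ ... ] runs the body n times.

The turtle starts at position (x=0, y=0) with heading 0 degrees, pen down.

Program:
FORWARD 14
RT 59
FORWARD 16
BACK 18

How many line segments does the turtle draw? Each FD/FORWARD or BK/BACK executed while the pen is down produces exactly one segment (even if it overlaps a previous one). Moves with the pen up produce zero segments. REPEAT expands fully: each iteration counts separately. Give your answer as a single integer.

Answer: 3

Derivation:
Executing turtle program step by step:
Start: pos=(0,0), heading=0, pen down
FD 14: (0,0) -> (14,0) [heading=0, draw]
RT 59: heading 0 -> 301
FD 16: (14,0) -> (22.241,-13.715) [heading=301, draw]
BK 18: (22.241,-13.715) -> (12.97,1.714) [heading=301, draw]
Final: pos=(12.97,1.714), heading=301, 3 segment(s) drawn
Segments drawn: 3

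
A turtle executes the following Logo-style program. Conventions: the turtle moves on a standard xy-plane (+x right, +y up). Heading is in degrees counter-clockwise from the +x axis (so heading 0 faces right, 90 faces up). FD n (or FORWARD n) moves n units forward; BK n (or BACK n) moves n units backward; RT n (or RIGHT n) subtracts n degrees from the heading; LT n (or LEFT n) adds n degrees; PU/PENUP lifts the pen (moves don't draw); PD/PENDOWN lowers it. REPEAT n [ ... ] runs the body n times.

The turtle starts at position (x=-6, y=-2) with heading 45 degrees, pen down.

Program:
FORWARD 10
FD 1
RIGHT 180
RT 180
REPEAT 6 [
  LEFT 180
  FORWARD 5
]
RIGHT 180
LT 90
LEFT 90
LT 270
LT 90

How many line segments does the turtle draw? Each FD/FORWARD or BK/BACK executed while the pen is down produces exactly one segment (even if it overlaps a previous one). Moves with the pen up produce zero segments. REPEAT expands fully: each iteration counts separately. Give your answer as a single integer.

Executing turtle program step by step:
Start: pos=(-6,-2), heading=45, pen down
FD 10: (-6,-2) -> (1.071,5.071) [heading=45, draw]
FD 1: (1.071,5.071) -> (1.778,5.778) [heading=45, draw]
RT 180: heading 45 -> 225
RT 180: heading 225 -> 45
REPEAT 6 [
  -- iteration 1/6 --
  LT 180: heading 45 -> 225
  FD 5: (1.778,5.778) -> (-1.757,2.243) [heading=225, draw]
  -- iteration 2/6 --
  LT 180: heading 225 -> 45
  FD 5: (-1.757,2.243) -> (1.778,5.778) [heading=45, draw]
  -- iteration 3/6 --
  LT 180: heading 45 -> 225
  FD 5: (1.778,5.778) -> (-1.757,2.243) [heading=225, draw]
  -- iteration 4/6 --
  LT 180: heading 225 -> 45
  FD 5: (-1.757,2.243) -> (1.778,5.778) [heading=45, draw]
  -- iteration 5/6 --
  LT 180: heading 45 -> 225
  FD 5: (1.778,5.778) -> (-1.757,2.243) [heading=225, draw]
  -- iteration 6/6 --
  LT 180: heading 225 -> 45
  FD 5: (-1.757,2.243) -> (1.778,5.778) [heading=45, draw]
]
RT 180: heading 45 -> 225
LT 90: heading 225 -> 315
LT 90: heading 315 -> 45
LT 270: heading 45 -> 315
LT 90: heading 315 -> 45
Final: pos=(1.778,5.778), heading=45, 8 segment(s) drawn
Segments drawn: 8

Answer: 8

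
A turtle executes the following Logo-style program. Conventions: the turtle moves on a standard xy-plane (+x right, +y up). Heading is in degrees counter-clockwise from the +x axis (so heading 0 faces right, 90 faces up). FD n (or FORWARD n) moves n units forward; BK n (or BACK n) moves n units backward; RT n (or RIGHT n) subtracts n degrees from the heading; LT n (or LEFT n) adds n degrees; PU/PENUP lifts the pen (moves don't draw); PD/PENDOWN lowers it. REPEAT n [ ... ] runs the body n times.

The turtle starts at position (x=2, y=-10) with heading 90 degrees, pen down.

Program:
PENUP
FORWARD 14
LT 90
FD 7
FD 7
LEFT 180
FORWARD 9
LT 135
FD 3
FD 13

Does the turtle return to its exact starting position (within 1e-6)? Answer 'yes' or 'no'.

Answer: no

Derivation:
Executing turtle program step by step:
Start: pos=(2,-10), heading=90, pen down
PU: pen up
FD 14: (2,-10) -> (2,4) [heading=90, move]
LT 90: heading 90 -> 180
FD 7: (2,4) -> (-5,4) [heading=180, move]
FD 7: (-5,4) -> (-12,4) [heading=180, move]
LT 180: heading 180 -> 0
FD 9: (-12,4) -> (-3,4) [heading=0, move]
LT 135: heading 0 -> 135
FD 3: (-3,4) -> (-5.121,6.121) [heading=135, move]
FD 13: (-5.121,6.121) -> (-14.314,15.314) [heading=135, move]
Final: pos=(-14.314,15.314), heading=135, 0 segment(s) drawn

Start position: (2, -10)
Final position: (-14.314, 15.314)
Distance = 30.115; >= 1e-6 -> NOT closed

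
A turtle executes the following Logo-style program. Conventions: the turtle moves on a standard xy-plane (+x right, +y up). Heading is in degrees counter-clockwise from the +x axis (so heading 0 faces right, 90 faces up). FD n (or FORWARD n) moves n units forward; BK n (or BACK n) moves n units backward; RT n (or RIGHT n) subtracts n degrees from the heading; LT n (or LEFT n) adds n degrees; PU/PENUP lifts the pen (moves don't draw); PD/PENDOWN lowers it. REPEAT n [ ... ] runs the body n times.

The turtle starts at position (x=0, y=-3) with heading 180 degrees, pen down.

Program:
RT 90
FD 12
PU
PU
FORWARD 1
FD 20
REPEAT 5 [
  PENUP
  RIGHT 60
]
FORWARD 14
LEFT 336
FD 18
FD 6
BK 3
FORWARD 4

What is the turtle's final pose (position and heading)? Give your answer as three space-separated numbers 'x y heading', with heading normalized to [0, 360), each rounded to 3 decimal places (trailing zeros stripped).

Answer: -26.819 57.225 126

Derivation:
Executing turtle program step by step:
Start: pos=(0,-3), heading=180, pen down
RT 90: heading 180 -> 90
FD 12: (0,-3) -> (0,9) [heading=90, draw]
PU: pen up
PU: pen up
FD 1: (0,9) -> (0,10) [heading=90, move]
FD 20: (0,10) -> (0,30) [heading=90, move]
REPEAT 5 [
  -- iteration 1/5 --
  PU: pen up
  RT 60: heading 90 -> 30
  -- iteration 2/5 --
  PU: pen up
  RT 60: heading 30 -> 330
  -- iteration 3/5 --
  PU: pen up
  RT 60: heading 330 -> 270
  -- iteration 4/5 --
  PU: pen up
  RT 60: heading 270 -> 210
  -- iteration 5/5 --
  PU: pen up
  RT 60: heading 210 -> 150
]
FD 14: (0,30) -> (-12.124,37) [heading=150, move]
LT 336: heading 150 -> 126
FD 18: (-12.124,37) -> (-22.704,51.562) [heading=126, move]
FD 6: (-22.704,51.562) -> (-26.231,56.416) [heading=126, move]
BK 3: (-26.231,56.416) -> (-24.468,53.989) [heading=126, move]
FD 4: (-24.468,53.989) -> (-26.819,57.225) [heading=126, move]
Final: pos=(-26.819,57.225), heading=126, 1 segment(s) drawn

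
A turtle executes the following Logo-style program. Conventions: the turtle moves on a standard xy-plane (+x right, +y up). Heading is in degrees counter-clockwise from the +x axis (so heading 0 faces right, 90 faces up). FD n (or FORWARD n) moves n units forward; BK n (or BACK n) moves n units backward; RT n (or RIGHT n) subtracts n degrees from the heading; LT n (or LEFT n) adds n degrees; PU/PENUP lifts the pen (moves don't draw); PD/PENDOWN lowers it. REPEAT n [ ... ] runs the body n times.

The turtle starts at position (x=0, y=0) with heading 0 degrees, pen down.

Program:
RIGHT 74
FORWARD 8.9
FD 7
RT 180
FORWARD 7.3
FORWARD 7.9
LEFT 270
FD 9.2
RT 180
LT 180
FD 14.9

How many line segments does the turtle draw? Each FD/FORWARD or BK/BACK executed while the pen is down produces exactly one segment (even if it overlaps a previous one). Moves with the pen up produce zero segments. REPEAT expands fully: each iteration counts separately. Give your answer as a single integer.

Executing turtle program step by step:
Start: pos=(0,0), heading=0, pen down
RT 74: heading 0 -> 286
FD 8.9: (0,0) -> (2.453,-8.555) [heading=286, draw]
FD 7: (2.453,-8.555) -> (4.383,-15.284) [heading=286, draw]
RT 180: heading 286 -> 106
FD 7.3: (4.383,-15.284) -> (2.37,-8.267) [heading=106, draw]
FD 7.9: (2.37,-8.267) -> (0.193,-0.673) [heading=106, draw]
LT 270: heading 106 -> 16
FD 9.2: (0.193,-0.673) -> (9.037,1.863) [heading=16, draw]
RT 180: heading 16 -> 196
LT 180: heading 196 -> 16
FD 14.9: (9.037,1.863) -> (23.359,5.97) [heading=16, draw]
Final: pos=(23.359,5.97), heading=16, 6 segment(s) drawn
Segments drawn: 6

Answer: 6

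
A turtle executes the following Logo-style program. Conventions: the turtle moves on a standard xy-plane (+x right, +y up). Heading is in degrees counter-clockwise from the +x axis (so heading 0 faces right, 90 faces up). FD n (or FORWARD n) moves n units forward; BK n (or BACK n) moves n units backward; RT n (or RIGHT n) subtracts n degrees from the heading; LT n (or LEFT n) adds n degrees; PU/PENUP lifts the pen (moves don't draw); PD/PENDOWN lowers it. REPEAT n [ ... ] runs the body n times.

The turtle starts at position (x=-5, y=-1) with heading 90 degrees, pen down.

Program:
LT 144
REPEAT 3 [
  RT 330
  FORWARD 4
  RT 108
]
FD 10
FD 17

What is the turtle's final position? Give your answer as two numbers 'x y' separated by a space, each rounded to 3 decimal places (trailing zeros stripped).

Answer: 16.368 -1.592

Derivation:
Executing turtle program step by step:
Start: pos=(-5,-1), heading=90, pen down
LT 144: heading 90 -> 234
REPEAT 3 [
  -- iteration 1/3 --
  RT 330: heading 234 -> 264
  FD 4: (-5,-1) -> (-5.418,-4.978) [heading=264, draw]
  RT 108: heading 264 -> 156
  -- iteration 2/3 --
  RT 330: heading 156 -> 186
  FD 4: (-5.418,-4.978) -> (-9.396,-5.396) [heading=186, draw]
  RT 108: heading 186 -> 78
  -- iteration 3/3 --
  RT 330: heading 78 -> 108
  FD 4: (-9.396,-5.396) -> (-10.632,-1.592) [heading=108, draw]
  RT 108: heading 108 -> 0
]
FD 10: (-10.632,-1.592) -> (-0.632,-1.592) [heading=0, draw]
FD 17: (-0.632,-1.592) -> (16.368,-1.592) [heading=0, draw]
Final: pos=(16.368,-1.592), heading=0, 5 segment(s) drawn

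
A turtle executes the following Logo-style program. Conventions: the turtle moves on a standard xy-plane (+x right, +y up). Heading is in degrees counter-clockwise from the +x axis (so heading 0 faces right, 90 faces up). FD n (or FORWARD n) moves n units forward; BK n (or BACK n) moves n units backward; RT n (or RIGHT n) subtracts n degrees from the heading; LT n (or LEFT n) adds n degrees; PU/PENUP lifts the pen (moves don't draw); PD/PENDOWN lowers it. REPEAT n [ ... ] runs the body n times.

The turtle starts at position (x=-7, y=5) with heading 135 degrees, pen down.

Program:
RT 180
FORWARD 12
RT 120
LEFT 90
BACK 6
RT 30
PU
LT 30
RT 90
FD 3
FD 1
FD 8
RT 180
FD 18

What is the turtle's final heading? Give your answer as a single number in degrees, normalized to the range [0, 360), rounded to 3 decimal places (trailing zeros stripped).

Answer: 15

Derivation:
Executing turtle program step by step:
Start: pos=(-7,5), heading=135, pen down
RT 180: heading 135 -> 315
FD 12: (-7,5) -> (1.485,-3.485) [heading=315, draw]
RT 120: heading 315 -> 195
LT 90: heading 195 -> 285
BK 6: (1.485,-3.485) -> (-0.068,2.31) [heading=285, draw]
RT 30: heading 285 -> 255
PU: pen up
LT 30: heading 255 -> 285
RT 90: heading 285 -> 195
FD 3: (-0.068,2.31) -> (-2.965,1.534) [heading=195, move]
FD 1: (-2.965,1.534) -> (-3.931,1.275) [heading=195, move]
FD 8: (-3.931,1.275) -> (-11.659,-0.796) [heading=195, move]
RT 180: heading 195 -> 15
FD 18: (-11.659,-0.796) -> (5.728,3.863) [heading=15, move]
Final: pos=(5.728,3.863), heading=15, 2 segment(s) drawn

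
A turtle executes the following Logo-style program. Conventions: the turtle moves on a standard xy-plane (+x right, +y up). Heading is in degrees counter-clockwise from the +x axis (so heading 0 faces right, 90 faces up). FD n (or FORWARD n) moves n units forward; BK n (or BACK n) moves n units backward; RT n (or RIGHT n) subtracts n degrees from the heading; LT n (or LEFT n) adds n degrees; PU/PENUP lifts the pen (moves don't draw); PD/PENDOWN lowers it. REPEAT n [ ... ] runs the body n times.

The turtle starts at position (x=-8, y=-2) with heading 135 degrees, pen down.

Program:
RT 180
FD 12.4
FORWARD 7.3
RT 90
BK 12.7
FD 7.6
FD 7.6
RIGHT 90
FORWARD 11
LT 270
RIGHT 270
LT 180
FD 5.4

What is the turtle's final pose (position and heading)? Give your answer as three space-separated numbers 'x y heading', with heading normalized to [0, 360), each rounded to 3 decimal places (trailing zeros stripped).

Answer: 0.202 -13.738 315

Derivation:
Executing turtle program step by step:
Start: pos=(-8,-2), heading=135, pen down
RT 180: heading 135 -> 315
FD 12.4: (-8,-2) -> (0.768,-10.768) [heading=315, draw]
FD 7.3: (0.768,-10.768) -> (5.93,-15.93) [heading=315, draw]
RT 90: heading 315 -> 225
BK 12.7: (5.93,-15.93) -> (14.91,-6.95) [heading=225, draw]
FD 7.6: (14.91,-6.95) -> (9.536,-12.324) [heading=225, draw]
FD 7.6: (9.536,-12.324) -> (4.162,-17.698) [heading=225, draw]
RT 90: heading 225 -> 135
FD 11: (4.162,-17.698) -> (-3.616,-9.92) [heading=135, draw]
LT 270: heading 135 -> 45
RT 270: heading 45 -> 135
LT 180: heading 135 -> 315
FD 5.4: (-3.616,-9.92) -> (0.202,-13.738) [heading=315, draw]
Final: pos=(0.202,-13.738), heading=315, 7 segment(s) drawn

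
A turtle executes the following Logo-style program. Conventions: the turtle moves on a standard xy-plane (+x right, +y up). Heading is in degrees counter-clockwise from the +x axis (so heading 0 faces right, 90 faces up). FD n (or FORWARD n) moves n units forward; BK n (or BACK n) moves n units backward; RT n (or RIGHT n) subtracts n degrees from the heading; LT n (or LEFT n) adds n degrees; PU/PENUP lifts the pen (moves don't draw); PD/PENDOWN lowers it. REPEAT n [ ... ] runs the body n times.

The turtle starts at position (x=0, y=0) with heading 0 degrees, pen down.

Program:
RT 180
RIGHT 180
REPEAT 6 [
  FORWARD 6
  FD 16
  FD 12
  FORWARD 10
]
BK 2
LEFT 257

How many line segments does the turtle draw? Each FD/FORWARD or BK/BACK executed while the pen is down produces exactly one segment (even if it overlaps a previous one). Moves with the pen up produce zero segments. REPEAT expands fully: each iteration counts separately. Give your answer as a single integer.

Executing turtle program step by step:
Start: pos=(0,0), heading=0, pen down
RT 180: heading 0 -> 180
RT 180: heading 180 -> 0
REPEAT 6 [
  -- iteration 1/6 --
  FD 6: (0,0) -> (6,0) [heading=0, draw]
  FD 16: (6,0) -> (22,0) [heading=0, draw]
  FD 12: (22,0) -> (34,0) [heading=0, draw]
  FD 10: (34,0) -> (44,0) [heading=0, draw]
  -- iteration 2/6 --
  FD 6: (44,0) -> (50,0) [heading=0, draw]
  FD 16: (50,0) -> (66,0) [heading=0, draw]
  FD 12: (66,0) -> (78,0) [heading=0, draw]
  FD 10: (78,0) -> (88,0) [heading=0, draw]
  -- iteration 3/6 --
  FD 6: (88,0) -> (94,0) [heading=0, draw]
  FD 16: (94,0) -> (110,0) [heading=0, draw]
  FD 12: (110,0) -> (122,0) [heading=0, draw]
  FD 10: (122,0) -> (132,0) [heading=0, draw]
  -- iteration 4/6 --
  FD 6: (132,0) -> (138,0) [heading=0, draw]
  FD 16: (138,0) -> (154,0) [heading=0, draw]
  FD 12: (154,0) -> (166,0) [heading=0, draw]
  FD 10: (166,0) -> (176,0) [heading=0, draw]
  -- iteration 5/6 --
  FD 6: (176,0) -> (182,0) [heading=0, draw]
  FD 16: (182,0) -> (198,0) [heading=0, draw]
  FD 12: (198,0) -> (210,0) [heading=0, draw]
  FD 10: (210,0) -> (220,0) [heading=0, draw]
  -- iteration 6/6 --
  FD 6: (220,0) -> (226,0) [heading=0, draw]
  FD 16: (226,0) -> (242,0) [heading=0, draw]
  FD 12: (242,0) -> (254,0) [heading=0, draw]
  FD 10: (254,0) -> (264,0) [heading=0, draw]
]
BK 2: (264,0) -> (262,0) [heading=0, draw]
LT 257: heading 0 -> 257
Final: pos=(262,0), heading=257, 25 segment(s) drawn
Segments drawn: 25

Answer: 25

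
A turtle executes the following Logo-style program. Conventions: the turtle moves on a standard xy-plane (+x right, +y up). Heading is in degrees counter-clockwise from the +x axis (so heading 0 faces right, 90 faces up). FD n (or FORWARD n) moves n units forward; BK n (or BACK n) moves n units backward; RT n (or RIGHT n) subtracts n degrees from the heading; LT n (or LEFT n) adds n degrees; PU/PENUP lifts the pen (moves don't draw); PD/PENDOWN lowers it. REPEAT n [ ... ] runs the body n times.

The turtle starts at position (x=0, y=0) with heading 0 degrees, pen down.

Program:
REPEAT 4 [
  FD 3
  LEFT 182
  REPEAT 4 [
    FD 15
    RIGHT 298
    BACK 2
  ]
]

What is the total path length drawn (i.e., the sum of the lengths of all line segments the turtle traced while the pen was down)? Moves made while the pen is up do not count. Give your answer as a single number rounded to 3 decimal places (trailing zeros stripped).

Executing turtle program step by step:
Start: pos=(0,0), heading=0, pen down
REPEAT 4 [
  -- iteration 1/4 --
  FD 3: (0,0) -> (3,0) [heading=0, draw]
  LT 182: heading 0 -> 182
  REPEAT 4 [
    -- iteration 1/4 --
    FD 15: (3,0) -> (-11.991,-0.523) [heading=182, draw]
    RT 298: heading 182 -> 244
    BK 2: (-11.991,-0.523) -> (-11.114,1.274) [heading=244, draw]
    -- iteration 2/4 --
    FD 15: (-11.114,1.274) -> (-17.69,-12.208) [heading=244, draw]
    RT 298: heading 244 -> 306
    BK 2: (-17.69,-12.208) -> (-18.865,-10.59) [heading=306, draw]
    -- iteration 3/4 --
    FD 15: (-18.865,-10.59) -> (-10.048,-22.725) [heading=306, draw]
    RT 298: heading 306 -> 8
    BK 2: (-10.048,-22.725) -> (-12.029,-23.003) [heading=8, draw]
    -- iteration 4/4 --
    FD 15: (-12.029,-23.003) -> (2.825,-20.916) [heading=8, draw]
    RT 298: heading 8 -> 70
    BK 2: (2.825,-20.916) -> (2.141,-22.795) [heading=70, draw]
  ]
  -- iteration 2/4 --
  FD 3: (2.141,-22.795) -> (3.167,-19.976) [heading=70, draw]
  LT 182: heading 70 -> 252
  REPEAT 4 [
    -- iteration 1/4 --
    FD 15: (3.167,-19.976) -> (-1.468,-34.242) [heading=252, draw]
    RT 298: heading 252 -> 314
    BK 2: (-1.468,-34.242) -> (-2.858,-32.803) [heading=314, draw]
    -- iteration 2/4 --
    FD 15: (-2.858,-32.803) -> (7.562,-43.593) [heading=314, draw]
    RT 298: heading 314 -> 16
    BK 2: (7.562,-43.593) -> (5.64,-44.145) [heading=16, draw]
    -- iteration 3/4 --
    FD 15: (5.64,-44.145) -> (20.059,-40.01) [heading=16, draw]
    RT 298: heading 16 -> 78
    BK 2: (20.059,-40.01) -> (19.643,-41.966) [heading=78, draw]
    -- iteration 4/4 --
    FD 15: (19.643,-41.966) -> (22.762,-27.294) [heading=78, draw]
    RT 298: heading 78 -> 140
    BK 2: (22.762,-27.294) -> (24.294,-28.58) [heading=140, draw]
  ]
  -- iteration 3/4 --
  FD 3: (24.294,-28.58) -> (21.996,-26.651) [heading=140, draw]
  LT 182: heading 140 -> 322
  REPEAT 4 [
    -- iteration 1/4 --
    FD 15: (21.996,-26.651) -> (33.816,-35.886) [heading=322, draw]
    RT 298: heading 322 -> 24
    BK 2: (33.816,-35.886) -> (31.989,-36.7) [heading=24, draw]
    -- iteration 2/4 --
    FD 15: (31.989,-36.7) -> (45.692,-30.599) [heading=24, draw]
    RT 298: heading 24 -> 86
    BK 2: (45.692,-30.599) -> (45.552,-32.594) [heading=86, draw]
    -- iteration 3/4 --
    FD 15: (45.552,-32.594) -> (46.599,-17.63) [heading=86, draw]
    RT 298: heading 86 -> 148
    BK 2: (46.599,-17.63) -> (48.295,-18.69) [heading=148, draw]
    -- iteration 4/4 --
    FD 15: (48.295,-18.69) -> (35.574,-10.741) [heading=148, draw]
    RT 298: heading 148 -> 210
    BK 2: (35.574,-10.741) -> (37.306,-9.741) [heading=210, draw]
  ]
  -- iteration 4/4 --
  FD 3: (37.306,-9.741) -> (34.708,-11.241) [heading=210, draw]
  LT 182: heading 210 -> 32
  REPEAT 4 [
    -- iteration 1/4 --
    FD 15: (34.708,-11.241) -> (47.429,-3.293) [heading=32, draw]
    RT 298: heading 32 -> 94
    BK 2: (47.429,-3.293) -> (47.568,-5.288) [heading=94, draw]
    -- iteration 2/4 --
    FD 15: (47.568,-5.288) -> (46.522,9.676) [heading=94, draw]
    RT 298: heading 94 -> 156
    BK 2: (46.522,9.676) -> (48.349,8.862) [heading=156, draw]
    -- iteration 3/4 --
    FD 15: (48.349,8.862) -> (34.646,14.963) [heading=156, draw]
    RT 298: heading 156 -> 218
    BK 2: (34.646,14.963) -> (36.222,16.195) [heading=218, draw]
    -- iteration 4/4 --
    FD 15: (36.222,16.195) -> (24.402,6.96) [heading=218, draw]
    RT 298: heading 218 -> 280
    BK 2: (24.402,6.96) -> (24.054,8.929) [heading=280, draw]
  ]
]
Final: pos=(24.054,8.929), heading=280, 36 segment(s) drawn

Segment lengths:
  seg 1: (0,0) -> (3,0), length = 3
  seg 2: (3,0) -> (-11.991,-0.523), length = 15
  seg 3: (-11.991,-0.523) -> (-11.114,1.274), length = 2
  seg 4: (-11.114,1.274) -> (-17.69,-12.208), length = 15
  seg 5: (-17.69,-12.208) -> (-18.865,-10.59), length = 2
  seg 6: (-18.865,-10.59) -> (-10.048,-22.725), length = 15
  seg 7: (-10.048,-22.725) -> (-12.029,-23.003), length = 2
  seg 8: (-12.029,-23.003) -> (2.825,-20.916), length = 15
  seg 9: (2.825,-20.916) -> (2.141,-22.795), length = 2
  seg 10: (2.141,-22.795) -> (3.167,-19.976), length = 3
  seg 11: (3.167,-19.976) -> (-1.468,-34.242), length = 15
  seg 12: (-1.468,-34.242) -> (-2.858,-32.803), length = 2
  seg 13: (-2.858,-32.803) -> (7.562,-43.593), length = 15
  seg 14: (7.562,-43.593) -> (5.64,-44.145), length = 2
  seg 15: (5.64,-44.145) -> (20.059,-40.01), length = 15
  seg 16: (20.059,-40.01) -> (19.643,-41.966), length = 2
  seg 17: (19.643,-41.966) -> (22.762,-27.294), length = 15
  seg 18: (22.762,-27.294) -> (24.294,-28.58), length = 2
  seg 19: (24.294,-28.58) -> (21.996,-26.651), length = 3
  seg 20: (21.996,-26.651) -> (33.816,-35.886), length = 15
  seg 21: (33.816,-35.886) -> (31.989,-36.7), length = 2
  seg 22: (31.989,-36.7) -> (45.692,-30.599), length = 15
  seg 23: (45.692,-30.599) -> (45.552,-32.594), length = 2
  seg 24: (45.552,-32.594) -> (46.599,-17.63), length = 15
  seg 25: (46.599,-17.63) -> (48.295,-18.69), length = 2
  seg 26: (48.295,-18.69) -> (35.574,-10.741), length = 15
  seg 27: (35.574,-10.741) -> (37.306,-9.741), length = 2
  seg 28: (37.306,-9.741) -> (34.708,-11.241), length = 3
  seg 29: (34.708,-11.241) -> (47.429,-3.293), length = 15
  seg 30: (47.429,-3.293) -> (47.568,-5.288), length = 2
  seg 31: (47.568,-5.288) -> (46.522,9.676), length = 15
  seg 32: (46.522,9.676) -> (48.349,8.862), length = 2
  seg 33: (48.349,8.862) -> (34.646,14.963), length = 15
  seg 34: (34.646,14.963) -> (36.222,16.195), length = 2
  seg 35: (36.222,16.195) -> (24.402,6.96), length = 15
  seg 36: (24.402,6.96) -> (24.054,8.929), length = 2
Total = 284

Answer: 284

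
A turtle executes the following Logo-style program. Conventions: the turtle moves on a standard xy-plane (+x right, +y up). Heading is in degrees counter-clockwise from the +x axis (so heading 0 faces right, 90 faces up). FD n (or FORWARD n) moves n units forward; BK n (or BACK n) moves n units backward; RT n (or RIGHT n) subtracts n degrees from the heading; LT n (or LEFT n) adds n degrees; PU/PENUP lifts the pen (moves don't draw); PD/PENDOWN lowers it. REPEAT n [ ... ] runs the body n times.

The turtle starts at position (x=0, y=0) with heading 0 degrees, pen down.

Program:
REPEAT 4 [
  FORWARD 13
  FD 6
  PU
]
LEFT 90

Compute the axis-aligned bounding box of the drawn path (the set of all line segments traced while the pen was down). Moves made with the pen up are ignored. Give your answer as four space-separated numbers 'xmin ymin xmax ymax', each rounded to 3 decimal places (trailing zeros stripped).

Executing turtle program step by step:
Start: pos=(0,0), heading=0, pen down
REPEAT 4 [
  -- iteration 1/4 --
  FD 13: (0,0) -> (13,0) [heading=0, draw]
  FD 6: (13,0) -> (19,0) [heading=0, draw]
  PU: pen up
  -- iteration 2/4 --
  FD 13: (19,0) -> (32,0) [heading=0, move]
  FD 6: (32,0) -> (38,0) [heading=0, move]
  PU: pen up
  -- iteration 3/4 --
  FD 13: (38,0) -> (51,0) [heading=0, move]
  FD 6: (51,0) -> (57,0) [heading=0, move]
  PU: pen up
  -- iteration 4/4 --
  FD 13: (57,0) -> (70,0) [heading=0, move]
  FD 6: (70,0) -> (76,0) [heading=0, move]
  PU: pen up
]
LT 90: heading 0 -> 90
Final: pos=(76,0), heading=90, 2 segment(s) drawn

Segment endpoints: x in {0, 13, 19}, y in {0}
xmin=0, ymin=0, xmax=19, ymax=0

Answer: 0 0 19 0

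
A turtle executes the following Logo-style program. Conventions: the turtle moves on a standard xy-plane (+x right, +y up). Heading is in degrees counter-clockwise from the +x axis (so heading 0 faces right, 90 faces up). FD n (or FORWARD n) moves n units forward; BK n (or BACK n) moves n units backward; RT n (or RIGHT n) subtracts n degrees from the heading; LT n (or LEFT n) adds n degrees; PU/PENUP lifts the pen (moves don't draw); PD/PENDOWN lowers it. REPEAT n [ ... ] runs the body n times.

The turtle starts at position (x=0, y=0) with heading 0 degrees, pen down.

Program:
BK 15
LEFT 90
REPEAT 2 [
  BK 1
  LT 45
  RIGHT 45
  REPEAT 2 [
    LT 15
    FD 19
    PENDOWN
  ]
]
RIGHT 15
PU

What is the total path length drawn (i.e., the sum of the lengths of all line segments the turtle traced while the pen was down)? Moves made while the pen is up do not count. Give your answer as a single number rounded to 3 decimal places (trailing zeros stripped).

Answer: 93

Derivation:
Executing turtle program step by step:
Start: pos=(0,0), heading=0, pen down
BK 15: (0,0) -> (-15,0) [heading=0, draw]
LT 90: heading 0 -> 90
REPEAT 2 [
  -- iteration 1/2 --
  BK 1: (-15,0) -> (-15,-1) [heading=90, draw]
  LT 45: heading 90 -> 135
  RT 45: heading 135 -> 90
  REPEAT 2 [
    -- iteration 1/2 --
    LT 15: heading 90 -> 105
    FD 19: (-15,-1) -> (-19.918,17.353) [heading=105, draw]
    PD: pen down
    -- iteration 2/2 --
    LT 15: heading 105 -> 120
    FD 19: (-19.918,17.353) -> (-29.418,33.807) [heading=120, draw]
    PD: pen down
  ]
  -- iteration 2/2 --
  BK 1: (-29.418,33.807) -> (-28.918,32.941) [heading=120, draw]
  LT 45: heading 120 -> 165
  RT 45: heading 165 -> 120
  REPEAT 2 [
    -- iteration 1/2 --
    LT 15: heading 120 -> 135
    FD 19: (-28.918,32.941) -> (-42.353,46.376) [heading=135, draw]
    PD: pen down
    -- iteration 2/2 --
    LT 15: heading 135 -> 150
    FD 19: (-42.353,46.376) -> (-58.807,55.876) [heading=150, draw]
    PD: pen down
  ]
]
RT 15: heading 150 -> 135
PU: pen up
Final: pos=(-58.807,55.876), heading=135, 7 segment(s) drawn

Segment lengths:
  seg 1: (0,0) -> (-15,0), length = 15
  seg 2: (-15,0) -> (-15,-1), length = 1
  seg 3: (-15,-1) -> (-19.918,17.353), length = 19
  seg 4: (-19.918,17.353) -> (-29.418,33.807), length = 19
  seg 5: (-29.418,33.807) -> (-28.918,32.941), length = 1
  seg 6: (-28.918,32.941) -> (-42.353,46.376), length = 19
  seg 7: (-42.353,46.376) -> (-58.807,55.876), length = 19
Total = 93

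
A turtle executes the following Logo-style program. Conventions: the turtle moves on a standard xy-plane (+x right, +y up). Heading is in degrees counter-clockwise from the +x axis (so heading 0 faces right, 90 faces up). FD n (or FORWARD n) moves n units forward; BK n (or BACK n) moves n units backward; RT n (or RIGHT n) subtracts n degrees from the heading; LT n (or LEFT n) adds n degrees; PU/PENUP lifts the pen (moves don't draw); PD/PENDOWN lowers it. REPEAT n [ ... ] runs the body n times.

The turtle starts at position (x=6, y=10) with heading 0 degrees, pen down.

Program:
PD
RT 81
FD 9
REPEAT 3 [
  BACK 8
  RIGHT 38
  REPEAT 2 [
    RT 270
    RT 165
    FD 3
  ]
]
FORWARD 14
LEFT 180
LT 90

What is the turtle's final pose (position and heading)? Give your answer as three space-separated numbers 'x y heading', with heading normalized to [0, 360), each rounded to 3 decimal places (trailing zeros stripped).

Answer: 8.526 26.498 345

Derivation:
Executing turtle program step by step:
Start: pos=(6,10), heading=0, pen down
PD: pen down
RT 81: heading 0 -> 279
FD 9: (6,10) -> (7.408,1.111) [heading=279, draw]
REPEAT 3 [
  -- iteration 1/3 --
  BK 8: (7.408,1.111) -> (6.156,9.012) [heading=279, draw]
  RT 38: heading 279 -> 241
  REPEAT 2 [
    -- iteration 1/2 --
    RT 270: heading 241 -> 331
    RT 165: heading 331 -> 166
    FD 3: (6.156,9.012) -> (3.246,9.738) [heading=166, draw]
    -- iteration 2/2 --
    RT 270: heading 166 -> 256
    RT 165: heading 256 -> 91
    FD 3: (3.246,9.738) -> (3.193,12.738) [heading=91, draw]
  ]
  -- iteration 2/3 --
  BK 8: (3.193,12.738) -> (3.333,4.739) [heading=91, draw]
  RT 38: heading 91 -> 53
  REPEAT 2 [
    -- iteration 1/2 --
    RT 270: heading 53 -> 143
    RT 165: heading 143 -> 338
    FD 3: (3.333,4.739) -> (6.114,3.615) [heading=338, draw]
    -- iteration 2/2 --
    RT 270: heading 338 -> 68
    RT 165: heading 68 -> 263
    FD 3: (6.114,3.615) -> (5.749,0.637) [heading=263, draw]
  ]
  -- iteration 3/3 --
  BK 8: (5.749,0.637) -> (6.724,8.578) [heading=263, draw]
  RT 38: heading 263 -> 225
  REPEAT 2 [
    -- iteration 1/2 --
    RT 270: heading 225 -> 315
    RT 165: heading 315 -> 150
    FD 3: (6.724,8.578) -> (4.126,10.078) [heading=150, draw]
    -- iteration 2/2 --
    RT 270: heading 150 -> 240
    RT 165: heading 240 -> 75
    FD 3: (4.126,10.078) -> (4.902,12.976) [heading=75, draw]
  ]
]
FD 14: (4.902,12.976) -> (8.526,26.498) [heading=75, draw]
LT 180: heading 75 -> 255
LT 90: heading 255 -> 345
Final: pos=(8.526,26.498), heading=345, 11 segment(s) drawn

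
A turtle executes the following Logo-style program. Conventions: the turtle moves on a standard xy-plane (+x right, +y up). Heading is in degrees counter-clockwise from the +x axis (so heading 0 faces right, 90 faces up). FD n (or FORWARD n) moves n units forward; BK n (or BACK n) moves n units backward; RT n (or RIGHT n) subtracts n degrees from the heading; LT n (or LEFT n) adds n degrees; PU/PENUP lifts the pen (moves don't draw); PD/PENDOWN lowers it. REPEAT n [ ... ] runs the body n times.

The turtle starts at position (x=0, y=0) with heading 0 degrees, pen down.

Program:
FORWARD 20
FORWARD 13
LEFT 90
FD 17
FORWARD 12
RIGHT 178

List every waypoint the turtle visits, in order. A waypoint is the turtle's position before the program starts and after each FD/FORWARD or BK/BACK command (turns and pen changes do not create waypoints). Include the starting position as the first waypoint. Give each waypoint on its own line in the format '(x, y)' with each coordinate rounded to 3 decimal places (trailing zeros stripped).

Executing turtle program step by step:
Start: pos=(0,0), heading=0, pen down
FD 20: (0,0) -> (20,0) [heading=0, draw]
FD 13: (20,0) -> (33,0) [heading=0, draw]
LT 90: heading 0 -> 90
FD 17: (33,0) -> (33,17) [heading=90, draw]
FD 12: (33,17) -> (33,29) [heading=90, draw]
RT 178: heading 90 -> 272
Final: pos=(33,29), heading=272, 4 segment(s) drawn
Waypoints (5 total):
(0, 0)
(20, 0)
(33, 0)
(33, 17)
(33, 29)

Answer: (0, 0)
(20, 0)
(33, 0)
(33, 17)
(33, 29)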